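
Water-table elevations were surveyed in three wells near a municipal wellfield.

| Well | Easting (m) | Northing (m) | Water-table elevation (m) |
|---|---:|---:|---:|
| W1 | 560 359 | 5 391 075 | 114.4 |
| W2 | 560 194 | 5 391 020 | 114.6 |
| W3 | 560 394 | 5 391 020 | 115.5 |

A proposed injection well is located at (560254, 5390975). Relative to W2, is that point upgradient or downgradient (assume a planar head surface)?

upgradient

With h = a·x + b·y + c and W1 as origin, the differences give:
  (-165)·a + (-55)·b = +0.2
  35·a + (-55)·b = +1.1
Eliminate b (×(-55) and ×(-55), subtract): 11000·a = 49.50 → a = ∂h/∂x = +0.004500
Back-substitute: b = ∂h/∂y = -0.01714.
Head at (560254, 5390975) = 114.4 + (+0.004500)·(-105) + (-0.01714)·(-100) = 115.64 m.
That is higher than the 114.6 m at W2, so the point is upgradient.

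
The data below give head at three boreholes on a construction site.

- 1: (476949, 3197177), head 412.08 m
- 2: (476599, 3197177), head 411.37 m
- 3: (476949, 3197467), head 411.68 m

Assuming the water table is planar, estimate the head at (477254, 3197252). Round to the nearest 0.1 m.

412.6 m

∂h/∂x = (411.37 − 412.08) / (476599 − 476949) = +0.002029
∂h/∂y = (411.68 − 412.08) / (3197467 − 3197177) = -0.001379
h(477254, 3197252) = 412.08 + (+0.002029)·(305) + (-0.001379)·(75) = 412.08 +0.619 -0.103 = 412.595 m.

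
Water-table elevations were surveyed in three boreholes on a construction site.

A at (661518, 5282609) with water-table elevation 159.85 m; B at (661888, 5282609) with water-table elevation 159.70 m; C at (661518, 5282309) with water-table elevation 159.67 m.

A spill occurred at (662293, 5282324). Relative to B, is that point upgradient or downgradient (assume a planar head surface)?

downgradient

∂h/∂x = (159.70 − 159.85) / (661888 − 661518) = -0.0004054
∂h/∂y = (159.67 − 159.85) / (5282309 − 5282609) = +0.0006000
Head at (662293, 5282324) = 159.85 + (-0.0004054)·(775) + (+0.0006000)·(-285) = 159.36 m.
That is lower than the 159.70 m at B, so the point is downgradient.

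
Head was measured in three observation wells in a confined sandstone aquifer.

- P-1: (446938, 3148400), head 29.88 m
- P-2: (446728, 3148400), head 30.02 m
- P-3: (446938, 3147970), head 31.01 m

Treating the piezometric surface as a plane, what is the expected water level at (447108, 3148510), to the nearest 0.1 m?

∂h/∂x = (30.02 − 29.88) / (446728 − 446938) = -0.0006667
∂h/∂y = (31.01 − 29.88) / (3147970 − 3148400) = -0.002628
h(447108, 3148510) = 29.88 + (-0.0006667)·(170) + (-0.002628)·(110) = 29.88 -0.113 -0.289 = 29.478 m.

29.5 m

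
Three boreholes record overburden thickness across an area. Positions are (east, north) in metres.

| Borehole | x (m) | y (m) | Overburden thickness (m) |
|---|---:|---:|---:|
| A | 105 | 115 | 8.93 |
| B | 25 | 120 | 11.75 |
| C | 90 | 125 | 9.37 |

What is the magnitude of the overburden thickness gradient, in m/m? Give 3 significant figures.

0.0372 m/m

Taking A as reference: B−A = (-80, 5, +2.82); C−A = (-15, 10, +0.44).
Solve a·Δx + b·Δy = Δd: det = (-80)·10 − (-15)·5 = -725.
∂d/∂x = [(+2.82)·10 − (+0.44)·5] / -725 = -0.03586
∂d/∂y = [(-80)·(+0.44) − (-15)·(+2.82)] / -725 = -0.009793
|∇f| = √(-0.03586² + -0.009793²) = 0.03717 m/m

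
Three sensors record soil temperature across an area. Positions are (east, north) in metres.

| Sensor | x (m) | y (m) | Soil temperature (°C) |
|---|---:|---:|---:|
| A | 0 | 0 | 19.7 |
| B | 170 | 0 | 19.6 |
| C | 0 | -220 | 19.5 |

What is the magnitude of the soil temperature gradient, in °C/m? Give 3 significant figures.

0.00108 °C/m

∂T/∂x = (19.6 − 19.7) / (170 − 0) = -0.0005882
∂T/∂y = (19.5 − 19.7) / (-220 − 0) = +0.0009091
|∇f| = √(-0.0005882² + 0.0009091²) = 0.001083 °C/m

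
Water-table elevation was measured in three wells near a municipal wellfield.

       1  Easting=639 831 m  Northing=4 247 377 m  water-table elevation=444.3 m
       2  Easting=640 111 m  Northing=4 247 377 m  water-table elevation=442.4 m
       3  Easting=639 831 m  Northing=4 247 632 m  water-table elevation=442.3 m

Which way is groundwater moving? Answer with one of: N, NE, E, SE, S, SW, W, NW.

∂h/∂x = (442.4 − 444.3) / (640111 − 639831) = -0.006786
∂h/∂y = (442.3 − 444.3) / (4247632 − 4247377) = -0.007843
Flow = −∇h = (+0.006786 east, +0.007843 north), which points northeast.

NE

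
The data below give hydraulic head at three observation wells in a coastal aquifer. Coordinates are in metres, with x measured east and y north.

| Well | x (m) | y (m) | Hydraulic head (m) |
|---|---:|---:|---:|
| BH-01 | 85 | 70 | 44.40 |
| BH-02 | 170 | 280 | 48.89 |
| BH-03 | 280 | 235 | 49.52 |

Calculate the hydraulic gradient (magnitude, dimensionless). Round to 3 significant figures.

Three-point gradient (reference BH-01): Δ to BH-02 = (85, 210, +4.49), Δ to BH-03 = (195, 165, +5.12).
∂h/∂x = +0.01242, ∂h/∂y = +0.01635 (det = -26925).
|∇h| = √(0.01242² + 0.01635²) = 0.02053

0.0205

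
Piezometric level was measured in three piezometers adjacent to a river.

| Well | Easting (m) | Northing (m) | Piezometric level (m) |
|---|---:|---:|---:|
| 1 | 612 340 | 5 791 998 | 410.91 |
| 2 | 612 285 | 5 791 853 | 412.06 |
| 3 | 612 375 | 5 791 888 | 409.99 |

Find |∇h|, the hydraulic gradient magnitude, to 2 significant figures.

Differences from 1: to 2 (Δx, Δy, Δh) = (-55, -145, +1.15); to 3 = (35, -110, -0.92).
Solve a·Δx + b·Δy = Δh: det = (-55)·(-110) − 35·(-145) = 11125.
∂h/∂x = [(+1.15)·(-110) − (-0.92)·(-145)] / 11125 = -0.02336
∂h/∂y = [(-55)·(-0.92) − 35·(+1.15)] / 11125 = +0.0009303
|∇h| = √(-0.02336² + 0.0009303²) = 0.02338

0.023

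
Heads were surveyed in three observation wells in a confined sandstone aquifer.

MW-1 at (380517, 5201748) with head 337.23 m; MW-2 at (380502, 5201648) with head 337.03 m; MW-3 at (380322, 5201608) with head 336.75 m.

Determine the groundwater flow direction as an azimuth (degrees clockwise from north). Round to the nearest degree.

Differences from MW-1: to MW-2 (Δx, Δy, Δh) = (-15, -100, -0.20); to MW-3 = (-195, -140, -0.48).
Determinant of the coordinate differences = (-15)·(-140) − (-195)·(-100) = -17400.
∂h/∂x = [(-0.20)·(-140) − (-0.48)·(-100)] / -17400 = +0.001149
∂h/∂y = [(-15)·(-0.48) − (-195)·(-0.20)] / -17400 = +0.001828
Flow direction (−∇h) has components (-0.001149 E, -0.001828 N).
Azimuth = atan2(E, N) = atan2(-0.001149, -0.001828) = 212.2° ≈ 212°.

212°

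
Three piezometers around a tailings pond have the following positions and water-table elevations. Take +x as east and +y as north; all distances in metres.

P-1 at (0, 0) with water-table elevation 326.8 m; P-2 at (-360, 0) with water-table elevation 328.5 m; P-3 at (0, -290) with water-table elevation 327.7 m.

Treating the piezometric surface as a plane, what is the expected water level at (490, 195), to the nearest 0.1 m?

∂h/∂x = (328.5 − 326.8) / (-360 − 0) = -0.004722
∂h/∂y = (327.7 − 326.8) / (-290 − 0) = -0.003103
h(490, 195) = 326.8 + (-0.004722)·(490) + (-0.003103)·(195) = 326.8 -2.314 -0.605 = 323.881 m.

323.9 m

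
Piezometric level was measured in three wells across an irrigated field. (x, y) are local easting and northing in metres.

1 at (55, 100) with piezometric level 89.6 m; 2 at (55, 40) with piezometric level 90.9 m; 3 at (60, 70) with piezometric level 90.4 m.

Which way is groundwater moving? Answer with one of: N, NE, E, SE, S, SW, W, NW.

Differences from 1: to 2 (Δx, Δy, Δh) = (0, -60, +1.3); to 3 = (5, -30, +0.8).
Determinant of the coordinate differences = 0·(-30) − 5·(-60) = 300.
∂h/∂x = [(+1.3)·(-30) − (+0.8)·(-60)] / 300 = +0.03000
∂h/∂y = [0·(+0.8) − 5·(+1.3)] / 300 = -0.02167
Flow = −∇h = (-0.03000 east, +0.02167 north), which points northwest.

NW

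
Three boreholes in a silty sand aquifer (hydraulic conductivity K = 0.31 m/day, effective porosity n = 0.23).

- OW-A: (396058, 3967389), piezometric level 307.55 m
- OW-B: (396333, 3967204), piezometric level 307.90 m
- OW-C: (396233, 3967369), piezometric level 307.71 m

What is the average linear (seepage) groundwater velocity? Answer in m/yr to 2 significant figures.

Three-point gradient (reference OW-A): Δ to OW-B = (275, -185, +0.35), Δ to OW-C = (175, -20, +0.16).
∂h/∂x = +0.0008409, ∂h/∂y = -0.0006419 (det = 26875).
|∇h| = √(0.0008409² + -0.0006419²) = 0.001058
Seepage velocity v = K·i/n = 0.31 × 0.001058 / 0.23 = 0.001426 m/day = 0.5208 m/yr.

0.52 m/yr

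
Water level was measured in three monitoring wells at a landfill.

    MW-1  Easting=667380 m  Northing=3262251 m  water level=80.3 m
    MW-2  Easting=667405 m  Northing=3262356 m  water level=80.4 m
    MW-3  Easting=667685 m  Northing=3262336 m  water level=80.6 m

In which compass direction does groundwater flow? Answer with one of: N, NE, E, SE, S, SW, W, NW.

Differences from MW-1: to MW-2 (Δx, Δy, Δh) = (25, 105, +0.1); to MW-3 = (305, 85, +0.3).
Solve a·Δx + b·Δy = Δh: det = 25·85 − 305·105 = -29900.
∂h/∂x = [(+0.1)·85 − (+0.3)·105] / -29900 = +0.0007692
∂h/∂y = [25·(+0.3) − 305·(+0.1)] / -29900 = +0.0007692
Flow = −∇h = (-0.0007692 east, -0.0007692 north), which points southwest.

SW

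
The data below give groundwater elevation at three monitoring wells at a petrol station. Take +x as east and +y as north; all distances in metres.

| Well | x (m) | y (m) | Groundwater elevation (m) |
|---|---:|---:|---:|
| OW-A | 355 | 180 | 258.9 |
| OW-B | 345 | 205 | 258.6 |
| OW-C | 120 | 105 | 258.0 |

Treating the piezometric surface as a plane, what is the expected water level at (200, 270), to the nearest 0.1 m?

257.0 m

With h = a·x + b·y + c and OW-A as origin, the differences give:
  (-10)·a + 25·b = -0.3
  (-235)·a + (-75)·b = -0.9
Eliminate b (×(-75) and ×25, subtract): 6625·a = 45.00 → a = ∂h/∂x = +0.006792
Back-substitute: b = ∂h/∂y = -0.009283.
h(200, 270) = 258.9 + (+0.006792)·(-155) + (-0.009283)·(90) = 258.9 -1.053 -0.835 = 257.012 m.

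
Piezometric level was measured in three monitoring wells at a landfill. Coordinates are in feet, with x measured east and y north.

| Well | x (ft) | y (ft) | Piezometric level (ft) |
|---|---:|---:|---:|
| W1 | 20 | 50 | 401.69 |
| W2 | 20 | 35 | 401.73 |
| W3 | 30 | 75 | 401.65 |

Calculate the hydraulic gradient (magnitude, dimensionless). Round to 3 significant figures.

0.00377

Differences from W1: to W2 (Δx, Δy, Δh) = (0, -15, +0.04); to W3 = (10, 25, -0.04).
Determinant of the coordinate differences = 0·25 − 10·(-15) = 150.
∂h/∂x = [(+0.04)·25 − (-0.04)·(-15)] / 150 = +0.002667
∂h/∂y = [0·(-0.04) − 10·(+0.04)] / 150 = -0.002667
|∇h| = √(0.002667² + -0.002667²) = 0.003772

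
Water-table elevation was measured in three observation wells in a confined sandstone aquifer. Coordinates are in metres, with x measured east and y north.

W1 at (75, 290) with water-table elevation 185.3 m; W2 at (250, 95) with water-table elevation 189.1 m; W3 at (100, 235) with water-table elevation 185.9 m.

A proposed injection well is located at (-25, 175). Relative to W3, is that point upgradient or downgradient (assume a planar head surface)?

downgradient

Taking W1 as reference: W2−W1 = (175, -195, +3.8); W3−W1 = (25, -55, +0.6).
Determinant of the coordinate differences = 175·(-55) − 25·(-195) = -4750.
∂h/∂x = [(+3.8)·(-55) − (+0.6)·(-195)] / -4750 = +0.01937
∂h/∂y = [175·(+0.6) − 25·(+3.8)] / -4750 = -0.002105
Head at (-25, 175) = 185.3 + (+0.01937)·(-100) + (-0.002105)·(-115) = 183.61 m.
That is lower than the 185.9 m at W3, so the point is downgradient.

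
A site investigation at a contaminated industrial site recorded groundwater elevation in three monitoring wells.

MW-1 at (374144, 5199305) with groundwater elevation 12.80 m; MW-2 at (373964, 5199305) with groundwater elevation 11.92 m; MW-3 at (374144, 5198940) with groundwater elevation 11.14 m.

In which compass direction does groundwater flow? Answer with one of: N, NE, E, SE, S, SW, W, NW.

SW

∂h/∂x = (11.92 − 12.80) / (373964 − 374144) = +0.004889
∂h/∂y = (11.14 − 12.80) / (5198940 − 5199305) = +0.004548
Flow = −∇h = (-0.004889 east, -0.004548 north), which points southwest.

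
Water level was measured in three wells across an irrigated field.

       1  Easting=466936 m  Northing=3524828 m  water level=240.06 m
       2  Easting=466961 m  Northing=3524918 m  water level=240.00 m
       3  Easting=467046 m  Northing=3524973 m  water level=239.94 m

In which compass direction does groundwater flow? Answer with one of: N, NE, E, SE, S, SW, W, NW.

NE

Taking 1 as reference: 2−1 = (25, 90, -0.06); 3−1 = (110, 145, -0.12).
Solve a·Δx + b·Δy = Δh: det = 25·145 − 110·90 = -6275.
∂h/∂x = [(-0.06)·145 − (-0.12)·90] / -6275 = -0.0003347
∂h/∂y = [25·(-0.12) − 110·(-0.06)] / -6275 = -0.0005737
Flow = −∇h = (+0.0003347 east, +0.0005737 north), which points northeast.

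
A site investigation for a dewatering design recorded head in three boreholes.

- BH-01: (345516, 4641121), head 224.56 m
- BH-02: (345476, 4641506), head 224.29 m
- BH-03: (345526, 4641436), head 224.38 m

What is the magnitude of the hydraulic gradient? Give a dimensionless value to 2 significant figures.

Differences from BH-01: to BH-02 (Δx, Δy, Δh) = (-40, 385, -0.27); to BH-03 = (10, 315, -0.18).
Solve a·Δx + b·Δy = Δh: det = (-40)·315 − 10·385 = -16450.
∂h/∂x = [(-0.27)·315 − (-0.18)·385] / -16450 = +0.0009574
∂h/∂y = [(-40)·(-0.18) − 10·(-0.27)] / -16450 = -0.0006018
|∇h| = √(0.0009574² + -0.0006018²) = 0.001131

0.0011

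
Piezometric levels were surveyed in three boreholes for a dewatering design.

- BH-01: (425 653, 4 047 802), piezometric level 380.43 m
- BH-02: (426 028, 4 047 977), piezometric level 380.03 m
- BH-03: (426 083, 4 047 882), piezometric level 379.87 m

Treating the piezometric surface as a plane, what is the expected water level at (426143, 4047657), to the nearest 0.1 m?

379.6 m

Differences from BH-01: to BH-02 (Δx, Δy, Δh) = (375, 175, -0.40); to BH-03 = (430, 80, -0.56).
Determinant of the coordinate differences = 375·80 − 430·175 = -45250.
∂h/∂x = [(-0.40)·80 − (-0.56)·175] / -45250 = -0.001459
∂h/∂y = [375·(-0.56) − 430·(-0.40)] / -45250 = +0.0008398
h(426143, 4047657) = 380.43 + (-0.001459)·(490) + (+0.0008398)·(-145) = 380.43 -0.715 -0.122 = 379.594 m.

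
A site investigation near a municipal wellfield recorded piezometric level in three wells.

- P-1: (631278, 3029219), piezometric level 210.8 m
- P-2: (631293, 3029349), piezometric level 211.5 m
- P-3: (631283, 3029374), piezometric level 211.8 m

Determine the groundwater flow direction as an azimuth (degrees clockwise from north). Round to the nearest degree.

Three-point gradient (reference P-1): Δ to P-2 = (15, 130, +0.7), Δ to P-3 = (5, 155, +1.0).
∂h/∂x = -0.01284, ∂h/∂y = +0.006866 (det = 1675).
Flow direction (−∇h) has components (+0.01284 E, -0.006866 N).
Azimuth = atan2(E, N) = atan2(+0.01284, -0.006866) = 118.1° ≈ 118°.

118°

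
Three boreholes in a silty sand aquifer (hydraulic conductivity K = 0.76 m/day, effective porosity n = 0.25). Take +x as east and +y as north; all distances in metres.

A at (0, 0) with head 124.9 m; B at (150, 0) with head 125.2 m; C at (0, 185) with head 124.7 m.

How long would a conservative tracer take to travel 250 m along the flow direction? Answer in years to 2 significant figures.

∂h/∂x = (125.2 − 124.9) / (150 − 0) = +0.002000
∂h/∂y = (124.7 − 124.9) / (185 − 0) = -0.001081
|∇h| = √(0.002000² + -0.001081²) = 0.002273
Seepage velocity v = K·i/n = 0.76 × 0.002273 / 0.25 = 0.00691 m/day.
t = 250 / 0.00691 = 3.618e+04 days = 99.1 years.

99 years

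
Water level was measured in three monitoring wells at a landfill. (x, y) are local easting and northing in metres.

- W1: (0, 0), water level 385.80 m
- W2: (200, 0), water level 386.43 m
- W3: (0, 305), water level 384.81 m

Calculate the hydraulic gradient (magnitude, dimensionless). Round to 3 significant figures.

0.00452

∂h/∂x = (386.43 − 385.80) / (200 − 0) = +0.003150
∂h/∂y = (384.81 − 385.80) / (305 − 0) = -0.003246
|∇h| = √(0.003150² + -0.003246²) = 0.004523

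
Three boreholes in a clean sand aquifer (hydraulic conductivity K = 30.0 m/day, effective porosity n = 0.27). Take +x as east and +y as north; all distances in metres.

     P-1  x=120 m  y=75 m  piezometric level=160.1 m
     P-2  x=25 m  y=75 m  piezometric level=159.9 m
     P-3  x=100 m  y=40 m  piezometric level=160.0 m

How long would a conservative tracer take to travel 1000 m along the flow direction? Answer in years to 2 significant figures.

Taking P-1 as reference: P-2−P-1 = (-95, 0, -0.2); P-3−P-1 = (-20, -35, -0.1).
Solve a·Δx + b·Δy = Δh: det = (-95)·(-35) − (-20)·0 = 3325.
∂h/∂x = [(-0.2)·(-35) − (-0.1)·0] / 3325 = +0.002105
∂h/∂y = [(-95)·(-0.1) − (-20)·(-0.2)] / 3325 = +0.001654
|∇h| = √(0.002105² + 0.001654²) = 0.002677
Seepage velocity v = K·i/n = 30.0 × 0.002677 / 0.27 = 0.2974 m/day.
t = 1000 / 0.2974 = 3362 days = 9.2 years.

9.2 years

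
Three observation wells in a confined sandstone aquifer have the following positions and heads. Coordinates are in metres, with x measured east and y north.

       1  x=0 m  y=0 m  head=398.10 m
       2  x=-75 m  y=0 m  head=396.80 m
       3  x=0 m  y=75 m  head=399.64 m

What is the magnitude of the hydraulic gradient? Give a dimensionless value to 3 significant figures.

∂h/∂x = (396.80 − 398.10) / (-75 − 0) = +0.01733
∂h/∂y = (399.64 − 398.10) / (75 − 0) = +0.02053
|∇h| = √(0.01733² + 0.02053²) = 0.02687

0.0269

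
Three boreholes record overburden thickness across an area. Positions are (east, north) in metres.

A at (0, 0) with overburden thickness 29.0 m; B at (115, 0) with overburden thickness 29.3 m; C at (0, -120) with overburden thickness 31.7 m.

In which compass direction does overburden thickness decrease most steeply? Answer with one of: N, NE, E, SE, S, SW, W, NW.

∂d/∂x = (29.3 − 29.0) / (115 − 0) = +0.002609
∂d/∂y = (31.7 − 29.0) / (-120 − 0) = -0.02250
Steepest decrease is along −∇f = (-0.002609 E, +0.02250 N) → north.

N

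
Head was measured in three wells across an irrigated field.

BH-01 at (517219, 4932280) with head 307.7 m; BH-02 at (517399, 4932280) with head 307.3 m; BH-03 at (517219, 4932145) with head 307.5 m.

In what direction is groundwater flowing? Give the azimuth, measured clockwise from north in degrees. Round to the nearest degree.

∂h/∂x = (307.3 − 307.7) / (517399 − 517219) = -0.002222
∂h/∂y = (307.5 − 307.7) / (4932145 − 4932280) = +0.001481
Flow direction (−∇h) has components (+0.002222 E, -0.001481 N).
Azimuth = atan2(E, N) = atan2(+0.002222, -0.001481) = 123.7° ≈ 124°.

124°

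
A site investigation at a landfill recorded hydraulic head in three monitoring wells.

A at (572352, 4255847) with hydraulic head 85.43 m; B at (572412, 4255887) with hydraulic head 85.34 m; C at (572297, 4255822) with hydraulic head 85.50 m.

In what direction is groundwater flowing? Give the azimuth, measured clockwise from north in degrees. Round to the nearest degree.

With h = a·x + b·y + c and A as origin, the differences give:
  60·a + 40·b = -0.09
  (-55)·a + (-25)·b = +0.07
Eliminate b (×(-25) and ×40, subtract): 700·a = -0.550 → a = ∂h/∂x = -0.0007857
Back-substitute: b = ∂h/∂y = -0.001071.
Flow direction (−∇h) has components (+0.0007857 E, +0.001071 N).
Azimuth = atan2(E, N) = atan2(+0.0007857, +0.001071) = 36.3° ≈ 036°.

036°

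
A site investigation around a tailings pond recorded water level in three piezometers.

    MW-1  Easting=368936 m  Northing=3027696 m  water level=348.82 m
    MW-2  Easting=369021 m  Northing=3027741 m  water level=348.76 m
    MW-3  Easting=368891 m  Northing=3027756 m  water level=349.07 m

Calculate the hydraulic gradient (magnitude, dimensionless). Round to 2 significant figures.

0.0033

Three-point gradient (reference MW-1): Δ to MW-2 = (85, 45, -0.06), Δ to MW-3 = (-45, 60, +0.25).
∂h/∂x = -0.002084, ∂h/∂y = +0.002604 (det = 7125).
|∇h| = √(-0.002084² + 0.002604²) = 0.003335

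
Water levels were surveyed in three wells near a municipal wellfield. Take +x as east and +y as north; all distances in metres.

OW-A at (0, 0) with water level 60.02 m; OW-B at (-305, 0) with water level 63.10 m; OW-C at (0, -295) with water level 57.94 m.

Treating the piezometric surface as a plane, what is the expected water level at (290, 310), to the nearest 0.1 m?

59.3 m

∂h/∂x = (63.10 − 60.02) / (-305 − 0) = -0.01010
∂h/∂y = (57.94 − 60.02) / (-295 − 0) = +0.007051
h(290, 310) = 60.02 + (-0.01010)·(290) + (+0.007051)·(310) = 60.02 -2.929 +2.186 = 59.277 m.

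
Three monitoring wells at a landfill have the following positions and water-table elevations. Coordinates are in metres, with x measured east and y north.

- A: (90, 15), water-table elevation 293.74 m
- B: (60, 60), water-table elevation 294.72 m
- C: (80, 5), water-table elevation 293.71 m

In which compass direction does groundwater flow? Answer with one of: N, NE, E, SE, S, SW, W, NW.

SE

Taking A as reference: B−A = (-30, 45, +0.98); C−A = (-10, -10, -0.03).
Solve a·Δx + b·Δy = Δh: det = (-30)·(-10) − (-10)·45 = 750.
∂h/∂x = [(+0.98)·(-10) − (-0.03)·45] / 750 = -0.01127
∂h/∂y = [(-30)·(-0.03) − (-10)·(+0.98)] / 750 = +0.01427
Flow = −∇h = (+0.01127 east, -0.01427 north), which points southeast.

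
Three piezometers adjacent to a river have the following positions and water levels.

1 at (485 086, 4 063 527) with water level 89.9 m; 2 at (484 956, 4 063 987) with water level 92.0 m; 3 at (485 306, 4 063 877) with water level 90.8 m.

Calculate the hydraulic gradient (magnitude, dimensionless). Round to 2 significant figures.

0.0045

With h = a·x + b·y + c and 1 as origin, the differences give:
  (-130)·a + 460·b = +2.1
  220·a + 350·b = +0.9
Eliminate b (×350 and ×460, subtract): -146700·a = 321.00 → a = ∂h/∂x = -0.002188
Back-substitute: b = ∂h/∂y = +0.003947.
|∇h| = √(-0.002188² + 0.003947²) = 0.004513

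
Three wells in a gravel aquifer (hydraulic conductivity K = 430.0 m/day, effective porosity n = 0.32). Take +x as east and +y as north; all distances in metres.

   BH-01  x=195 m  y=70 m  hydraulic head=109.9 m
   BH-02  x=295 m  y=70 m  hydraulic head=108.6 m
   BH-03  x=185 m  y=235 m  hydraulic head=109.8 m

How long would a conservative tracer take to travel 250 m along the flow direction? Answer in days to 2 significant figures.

Differences from BH-01: to BH-02 (Δx, Δy, Δh) = (100, 0, -1.3); to BH-03 = (-10, 165, -0.1).
Solve a·Δx + b·Δy = Δh: det = 100·165 − (-10)·0 = 16500.
∂h/∂x = [(-1.3)·165 − (-0.1)·0] / 16500 = -0.01300
∂h/∂y = [100·(-0.1) − (-10)·(-1.3)] / 16500 = -0.001394
|∇h| = √(-0.01300² + -0.001394²) = 0.01307
Seepage velocity v = K·i/n = 430.0 × 0.01307 / 0.32 = 17.56 m/day.
t = 250 / 17.56 = 14.24 days.

14 days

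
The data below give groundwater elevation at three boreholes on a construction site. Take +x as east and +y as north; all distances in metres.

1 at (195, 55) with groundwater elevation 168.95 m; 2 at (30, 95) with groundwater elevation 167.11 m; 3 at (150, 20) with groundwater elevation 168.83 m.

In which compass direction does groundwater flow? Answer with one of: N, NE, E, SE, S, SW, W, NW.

Taking 1 as reference: 2−1 = (-165, 40, -1.84); 3−1 = (-45, -35, -0.12).
Determinant of the coordinate differences = (-165)·(-35) − (-45)·40 = 7575.
∂h/∂x = [(-1.84)·(-35) − (-0.12)·40] / 7575 = +0.009135
∂h/∂y = [(-165)·(-0.12) − (-45)·(-1.84)] / 7575 = -0.008317
Flow = −∇h = (-0.009135 east, +0.008317 north), which points northwest.

NW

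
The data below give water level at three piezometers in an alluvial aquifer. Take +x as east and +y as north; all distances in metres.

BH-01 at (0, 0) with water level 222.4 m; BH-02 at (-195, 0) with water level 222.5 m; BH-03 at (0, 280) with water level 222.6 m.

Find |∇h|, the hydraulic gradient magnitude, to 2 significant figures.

∂h/∂x = (222.5 − 222.4) / (-195 − 0) = -0.0005128
∂h/∂y = (222.6 − 222.4) / (280 − 0) = +0.0007143
|∇h| = √(-0.0005128² + 0.0007143²) = 0.0008793

0.00088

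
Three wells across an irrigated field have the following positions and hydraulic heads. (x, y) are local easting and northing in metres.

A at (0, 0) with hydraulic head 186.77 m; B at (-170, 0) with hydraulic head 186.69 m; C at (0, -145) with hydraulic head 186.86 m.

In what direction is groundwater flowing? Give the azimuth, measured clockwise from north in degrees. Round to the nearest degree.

323°

∂h/∂x = (186.69 − 186.77) / (-170 − 0) = +0.0004706
∂h/∂y = (186.86 − 186.77) / (-145 − 0) = -0.0006207
Flow direction (−∇h) has components (-0.0004706 E, +0.0006207 N).
Azimuth = atan2(E, N) = atan2(-0.0004706, +0.0006207) = 322.8° ≈ 323°.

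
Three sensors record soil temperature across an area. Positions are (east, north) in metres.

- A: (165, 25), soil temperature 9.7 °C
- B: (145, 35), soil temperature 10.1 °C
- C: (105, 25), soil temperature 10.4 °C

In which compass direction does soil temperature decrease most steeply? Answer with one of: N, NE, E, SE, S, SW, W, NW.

SE

Differences from A: to B (Δx, Δy, Δh) = (-20, 10, +0.4); to C = (-60, 0, +0.7).
Determinant of the coordinate differences = (-20)·0 − (-60)·10 = 600.
∂T/∂x = [(+0.4)·0 − (+0.7)·10] / 600 = -0.01167
∂T/∂y = [(-20)·(+0.7) − (-60)·(+0.4)] / 600 = +0.01667
Steepest decrease is along −∇f = (+0.01167 E, -0.01667 N) → southeast.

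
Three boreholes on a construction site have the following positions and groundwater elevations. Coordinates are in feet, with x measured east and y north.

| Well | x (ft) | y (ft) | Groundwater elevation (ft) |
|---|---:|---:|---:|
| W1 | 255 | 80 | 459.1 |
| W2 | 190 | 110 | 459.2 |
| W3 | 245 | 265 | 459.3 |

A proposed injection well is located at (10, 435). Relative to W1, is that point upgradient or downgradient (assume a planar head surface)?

Taking W1 as reference: W2−W1 = (-65, 30, +0.1); W3−W1 = (-10, 185, +0.2).
Solve a·Δx + b·Δy = Δh: det = (-65)·185 − (-10)·30 = -11725.
∂h/∂x = [(+0.1)·185 − (+0.2)·30] / -11725 = -0.001066
∂h/∂y = [(-65)·(+0.2) − (-10)·(+0.1)] / -11725 = +0.001023
Head at (10, 435) = 459.1 + (-0.001066)·(-245) + (+0.001023)·(355) = 459.72 ft.
That is higher than the 459.1 ft at W1, so the point is upgradient.

upgradient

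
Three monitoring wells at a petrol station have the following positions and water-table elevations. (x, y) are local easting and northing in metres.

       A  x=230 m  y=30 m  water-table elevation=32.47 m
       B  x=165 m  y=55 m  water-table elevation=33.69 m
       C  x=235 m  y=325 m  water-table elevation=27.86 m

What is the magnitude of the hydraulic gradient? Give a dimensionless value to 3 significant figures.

0.0289

Taking A as reference: B−A = (-65, 25, +1.22); C−A = (5, 295, -4.61).
Solve a·Δx + b·Δy = Δh: det = (-65)·295 − 5·25 = -19300.
∂h/∂x = [(+1.22)·295 − (-4.61)·25] / -19300 = -0.02462
∂h/∂y = [(-65)·(-4.61) − 5·(+1.22)] / -19300 = -0.01521
|∇h| = √(-0.02462² + -0.01521²) = 0.02894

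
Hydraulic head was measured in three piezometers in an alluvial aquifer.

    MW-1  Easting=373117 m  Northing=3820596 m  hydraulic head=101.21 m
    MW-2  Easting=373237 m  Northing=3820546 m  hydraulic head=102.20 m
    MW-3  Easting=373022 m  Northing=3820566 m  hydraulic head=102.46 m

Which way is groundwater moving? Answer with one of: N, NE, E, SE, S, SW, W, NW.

N

Taking MW-1 as reference: MW-2−MW-1 = (120, -50, +0.99); MW-3−MW-1 = (-95, -30, +1.25).
Solve a·Δx + b·Δy = Δh: det = 120·(-30) − (-95)·(-50) = -8350.
∂h/∂x = [(+0.99)·(-30) − (+1.25)·(-50)] / -8350 = -0.003928
∂h/∂y = [120·(+1.25) − (-95)·(+0.99)] / -8350 = -0.02923
Flow = −∇h = (+0.003928 east, +0.02923 north), which points north.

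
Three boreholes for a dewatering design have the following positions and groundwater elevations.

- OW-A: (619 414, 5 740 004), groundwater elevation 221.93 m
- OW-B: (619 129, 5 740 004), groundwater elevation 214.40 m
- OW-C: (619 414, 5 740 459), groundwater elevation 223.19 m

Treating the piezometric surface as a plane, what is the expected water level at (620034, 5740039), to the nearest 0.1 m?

238.4 m

∂h/∂x = (214.40 − 221.93) / (619129 − 619414) = +0.02642
∂h/∂y = (223.19 − 221.93) / (5740459 − 5740004) = +0.002769
h(620034, 5740039) = 221.93 + (+0.02642)·(620) + (+0.002769)·(35) = 221.93 +16.381 +0.097 = 238.408 m.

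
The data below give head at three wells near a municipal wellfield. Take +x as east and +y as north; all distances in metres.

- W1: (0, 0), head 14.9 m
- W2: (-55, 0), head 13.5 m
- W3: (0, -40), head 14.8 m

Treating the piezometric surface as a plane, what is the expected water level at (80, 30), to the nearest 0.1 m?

∂h/∂x = (13.5 − 14.9) / (-55 − 0) = +0.02545
∂h/∂y = (14.8 − 14.9) / (-40 − 0) = +0.002500
h(80, 30) = 14.9 + (+0.02545)·(80) + (+0.002500)·(30) = 14.9 +2.036 +0.075 = 17.011 m.

17.0 m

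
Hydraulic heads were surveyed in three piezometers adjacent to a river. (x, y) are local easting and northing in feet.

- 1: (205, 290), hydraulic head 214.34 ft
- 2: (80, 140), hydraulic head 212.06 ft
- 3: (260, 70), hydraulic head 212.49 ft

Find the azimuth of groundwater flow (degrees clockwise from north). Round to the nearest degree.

212°

Taking 1 as reference: 2−1 = (-125, -150, -2.28); 3−1 = (55, -220, -1.85).
Determinant of the coordinate differences = (-125)·(-220) − 55·(-150) = 35750.
∂h/∂x = [(-2.28)·(-220) − (-1.85)·(-150)] / 35750 = +0.006269
∂h/∂y = [(-125)·(-1.85) − 55·(-2.28)] / 35750 = +0.009976
Flow direction (−∇h) has components (-0.006269 E, -0.009976 N).
Azimuth = atan2(E, N) = atan2(-0.006269, -0.009976) = 212.1° ≈ 212°.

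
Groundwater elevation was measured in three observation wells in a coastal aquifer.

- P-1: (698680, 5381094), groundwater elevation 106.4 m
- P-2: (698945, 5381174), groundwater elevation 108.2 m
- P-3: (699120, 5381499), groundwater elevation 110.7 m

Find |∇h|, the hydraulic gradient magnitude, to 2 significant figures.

0.0072

With h = a·x + b·y + c and P-1 as origin, the differences give:
  265·a + 80·b = +1.8
  440·a + 405·b = +4.3
Eliminate b (×405 and ×80, subtract): 72125·a = 385.00 → a = ∂h/∂x = +0.005338
Back-substitute: b = ∂h/∂y = +0.004818.
|∇h| = √(0.005338² + 0.004818²) = 0.007191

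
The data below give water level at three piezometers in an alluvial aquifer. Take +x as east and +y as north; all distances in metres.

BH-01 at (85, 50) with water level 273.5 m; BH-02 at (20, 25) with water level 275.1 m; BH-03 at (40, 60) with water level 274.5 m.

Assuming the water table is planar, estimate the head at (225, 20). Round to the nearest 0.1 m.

270.4 m

With h = a·x + b·y + c and BH-01 as origin, the differences give:
  (-65)·a + (-25)·b = +1.6
  (-45)·a + 10·b = +1.0
Eliminate b (×10 and ×(-25), subtract): -1775·a = 41.00 → a = ∂h/∂x = -0.02310
Back-substitute: b = ∂h/∂y = -0.003944.
h(225, 20) = 273.5 + (-0.02310)·(140) + (-0.003944)·(-30) = 273.5 -3.234 +0.118 = 270.385 m.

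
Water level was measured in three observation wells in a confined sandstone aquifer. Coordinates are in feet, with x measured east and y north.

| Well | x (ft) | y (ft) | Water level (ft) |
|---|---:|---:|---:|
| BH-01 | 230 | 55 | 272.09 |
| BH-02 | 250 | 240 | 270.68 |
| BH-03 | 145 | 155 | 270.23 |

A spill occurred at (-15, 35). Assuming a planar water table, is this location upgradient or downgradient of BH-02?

Differences from BH-01: to BH-02 (Δx, Δy, Δh) = (20, 185, -1.41); to BH-03 = (-85, 100, -1.86).
Solve a·Δx + b·Δy = Δh: det = 20·100 − (-85)·185 = 17725.
∂h/∂x = [(-1.41)·100 − (-1.86)·185] / 17725 = +0.01146
∂h/∂y = [20·(-1.86) − (-85)·(-1.41)] / 17725 = -0.008860
Head at (-15, 35) = 272.09 + (+0.01146)·(-245) + (-0.008860)·(-20) = 269.46 ft.
That is lower than the 270.68 ft at BH-02, so the point is downgradient.

downgradient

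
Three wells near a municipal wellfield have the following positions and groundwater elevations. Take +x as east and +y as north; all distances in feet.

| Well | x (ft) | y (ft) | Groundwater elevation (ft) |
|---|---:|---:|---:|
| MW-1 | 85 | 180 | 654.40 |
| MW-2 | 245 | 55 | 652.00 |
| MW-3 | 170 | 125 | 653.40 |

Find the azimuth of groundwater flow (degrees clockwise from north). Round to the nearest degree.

With h = a·x + b·y + c and MW-1 as origin, the differences give:
  160·a + (-125)·b = -2.40
  85·a + (-55)·b = -1.00
Eliminate b (×(-55) and ×(-125), subtract): 1825·a = 7.000 → a = ∂h/∂x = +0.003836
Back-substitute: b = ∂h/∂y = +0.02411.
Flow direction (−∇h) has components (-0.003836 E, -0.02411 N).
Azimuth = atan2(E, N) = atan2(-0.003836, -0.02411) = 189.0° ≈ 189°.

189°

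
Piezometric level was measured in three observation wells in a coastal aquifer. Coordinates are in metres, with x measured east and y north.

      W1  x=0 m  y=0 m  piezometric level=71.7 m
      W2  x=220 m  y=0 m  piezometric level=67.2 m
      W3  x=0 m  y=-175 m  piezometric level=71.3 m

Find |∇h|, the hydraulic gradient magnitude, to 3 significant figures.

∂h/∂x = (67.2 − 71.7) / (220 − 0) = -0.02045
∂h/∂y = (71.3 − 71.7) / (-175 − 0) = +0.002286
|∇h| = √(-0.02045² + 0.002286²) = 0.02058

0.0206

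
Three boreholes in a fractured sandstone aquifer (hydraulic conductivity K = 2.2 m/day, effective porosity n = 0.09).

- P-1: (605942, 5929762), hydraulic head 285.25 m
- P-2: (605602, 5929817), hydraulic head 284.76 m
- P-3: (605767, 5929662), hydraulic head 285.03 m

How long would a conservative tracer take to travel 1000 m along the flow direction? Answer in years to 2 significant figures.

Three-point gradient (reference P-1): Δ to P-2 = (-340, 55, -0.49), Δ to P-3 = (-175, -100, -0.22).
∂h/∂x = +0.001401, ∂h/∂y = -0.0002510 (det = 43625).
|∇h| = √(0.001401² + -0.0002510²) = 0.001423
Seepage velocity v = K·i/n = 2.2 × 0.001423 / 0.09 = 0.03478 m/day.
t = 1000 / 0.03478 = 2.875e+04 days = 78.7 years.

79 years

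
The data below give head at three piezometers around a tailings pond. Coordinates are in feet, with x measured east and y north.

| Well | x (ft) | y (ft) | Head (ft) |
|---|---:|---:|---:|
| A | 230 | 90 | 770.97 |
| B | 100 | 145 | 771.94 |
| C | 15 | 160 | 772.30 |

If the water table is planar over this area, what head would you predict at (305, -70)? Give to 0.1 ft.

768.7 ft

With h = a·x + b·y + c and A as origin, the differences give:
  (-130)·a + 55·b = +0.97
  (-215)·a + 70·b = +1.33
Eliminate b (×70 and ×55, subtract): 2725·a = -5.250 → a = ∂h/∂x = -0.001927
Back-substitute: b = ∂h/∂y = +0.01308.
h(305, -70) = 770.97 + (-0.001927)·(75) + (+0.01308)·(-160) = 770.97 -0.144 -2.093 = 768.732 ft.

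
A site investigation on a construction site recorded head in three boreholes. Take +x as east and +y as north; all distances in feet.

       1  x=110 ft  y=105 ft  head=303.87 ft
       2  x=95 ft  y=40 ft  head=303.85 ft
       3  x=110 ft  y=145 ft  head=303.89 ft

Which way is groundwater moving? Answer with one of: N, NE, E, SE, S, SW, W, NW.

SE

Differences from 1: to 2 (Δx, Δy, Δh) = (-15, -65, -0.02); to 3 = (0, 40, +0.02).
Determinant of the coordinate differences = (-15)·40 − 0·(-65) = -600.
∂h/∂x = [(-0.02)·40 − (+0.02)·(-65)] / -600 = -0.0008333
∂h/∂y = [(-15)·(+0.02) − 0·(-0.02)] / -600 = +0.0005000
Flow = −∇h = (+0.0008333 east, -0.0005000 north), which points southeast.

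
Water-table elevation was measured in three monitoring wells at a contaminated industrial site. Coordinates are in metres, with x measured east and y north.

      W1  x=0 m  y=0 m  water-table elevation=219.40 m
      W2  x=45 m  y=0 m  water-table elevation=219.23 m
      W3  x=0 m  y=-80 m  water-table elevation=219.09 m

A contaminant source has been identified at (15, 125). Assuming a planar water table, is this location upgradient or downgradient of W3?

upgradient

∂h/∂x = (219.23 − 219.40) / (45 − 0) = -0.003778
∂h/∂y = (219.09 − 219.40) / (-80 − 0) = +0.003875
Head at (15, 125) = 219.40 + (-0.003778)·(15) + (+0.003875)·(125) = 219.83 m.
That is higher than the 219.09 m at W3, so the point is upgradient.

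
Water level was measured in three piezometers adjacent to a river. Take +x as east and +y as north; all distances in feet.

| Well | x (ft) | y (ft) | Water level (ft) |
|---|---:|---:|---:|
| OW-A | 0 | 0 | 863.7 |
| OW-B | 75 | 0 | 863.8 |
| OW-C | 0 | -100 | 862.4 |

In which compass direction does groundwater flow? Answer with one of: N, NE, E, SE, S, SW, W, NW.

∂h/∂x = (863.8 − 863.7) / (75 − 0) = +0.001333
∂h/∂y = (862.4 − 863.7) / (-100 − 0) = +0.01300
Flow = −∇h = (-0.001333 east, -0.01300 north), which points south.

S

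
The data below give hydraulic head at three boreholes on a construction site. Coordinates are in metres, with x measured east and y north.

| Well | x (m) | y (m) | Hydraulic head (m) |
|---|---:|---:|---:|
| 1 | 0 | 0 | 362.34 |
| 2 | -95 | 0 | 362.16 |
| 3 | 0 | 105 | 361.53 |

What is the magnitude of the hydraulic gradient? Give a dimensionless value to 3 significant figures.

∂h/∂x = (362.16 − 362.34) / (-95 − 0) = +0.001895
∂h/∂y = (361.53 − 362.34) / (105 − 0) = -0.007714
|∇h| = √(0.001895² + -0.007714²) = 0.007943

0.00794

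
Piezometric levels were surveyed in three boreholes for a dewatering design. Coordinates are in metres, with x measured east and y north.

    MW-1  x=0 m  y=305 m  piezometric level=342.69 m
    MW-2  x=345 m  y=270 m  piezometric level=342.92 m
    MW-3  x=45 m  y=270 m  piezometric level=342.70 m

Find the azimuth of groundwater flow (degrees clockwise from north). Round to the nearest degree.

228°

Taking MW-1 as reference: MW-2−MW-1 = (345, -35, +0.23); MW-3−MW-1 = (45, -35, +0.01).
Determinant of the coordinate differences = 345·(-35) − 45·(-35) = -10500.
∂h/∂x = [(+0.23)·(-35) − (+0.01)·(-35)] / -10500 = +0.0007333
∂h/∂y = [345·(+0.01) − 45·(+0.23)] / -10500 = +0.0006571
Flow direction (−∇h) has components (-0.0007333 E, -0.0006571 N).
Azimuth = atan2(E, N) = atan2(-0.0007333, -0.0006571) = 228.1° ≈ 228°.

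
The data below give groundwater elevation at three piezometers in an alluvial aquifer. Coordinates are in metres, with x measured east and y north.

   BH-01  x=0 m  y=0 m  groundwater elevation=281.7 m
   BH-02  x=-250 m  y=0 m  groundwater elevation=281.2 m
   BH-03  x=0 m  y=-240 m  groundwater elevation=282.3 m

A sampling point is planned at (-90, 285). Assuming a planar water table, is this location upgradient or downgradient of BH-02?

∂h/∂x = (281.2 − 281.7) / (-250 − 0) = +0.002000
∂h/∂y = (282.3 − 281.7) / (-240 − 0) = -0.002500
Head at (-90, 285) = 281.7 + (+0.002000)·(-90) + (-0.002500)·(285) = 280.81 m.
That is lower than the 281.2 m at BH-02, so the point is downgradient.

downgradient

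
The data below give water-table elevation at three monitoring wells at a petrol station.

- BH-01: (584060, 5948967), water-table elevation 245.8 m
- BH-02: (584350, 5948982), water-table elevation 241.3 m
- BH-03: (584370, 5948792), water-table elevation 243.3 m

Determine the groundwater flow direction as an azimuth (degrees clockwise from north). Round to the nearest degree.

Differences from BH-01: to BH-02 (Δx, Δy, Δh) = (290, 15, -4.5); to BH-03 = (310, -175, -2.5).
Solve a·Δx + b·Δy = Δh: det = 290·(-175) − 310·15 = -55400.
∂h/∂x = [(-4.5)·(-175) − (-2.5)·15] / -55400 = -0.01489
∂h/∂y = [290·(-2.5) − 310·(-4.5)] / -55400 = -0.01209
Flow direction (−∇h) has components (+0.01489 E, +0.01209 N).
Azimuth = atan2(E, N) = atan2(+0.01489, +0.01209) = 50.9° ≈ 051°.

051°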